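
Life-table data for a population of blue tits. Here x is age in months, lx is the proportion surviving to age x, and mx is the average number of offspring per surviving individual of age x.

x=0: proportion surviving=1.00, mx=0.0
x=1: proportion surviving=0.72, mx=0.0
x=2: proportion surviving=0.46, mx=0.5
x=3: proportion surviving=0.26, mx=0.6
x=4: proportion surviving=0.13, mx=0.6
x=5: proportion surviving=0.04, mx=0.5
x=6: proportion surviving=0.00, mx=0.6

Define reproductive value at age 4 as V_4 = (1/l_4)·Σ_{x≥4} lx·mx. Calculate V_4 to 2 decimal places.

lx·mx for x ≥ 4: 0.078, 0.02, 0 → sum = 0.098
V_4 = 0.098 / l_4 = 0.098 / 0.13 = 0.753846… → 0.75

0.75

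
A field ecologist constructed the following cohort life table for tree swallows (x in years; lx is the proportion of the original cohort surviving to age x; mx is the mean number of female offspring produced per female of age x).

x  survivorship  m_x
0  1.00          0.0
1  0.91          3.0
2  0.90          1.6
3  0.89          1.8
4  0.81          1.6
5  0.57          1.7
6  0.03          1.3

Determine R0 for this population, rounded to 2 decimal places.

lx·mx by age: 0, 2.73, 1.44, 1.602, 1.296, 0.969, 0.039
R0 = Σ lx·mx = 8.076 → 8.08

8.08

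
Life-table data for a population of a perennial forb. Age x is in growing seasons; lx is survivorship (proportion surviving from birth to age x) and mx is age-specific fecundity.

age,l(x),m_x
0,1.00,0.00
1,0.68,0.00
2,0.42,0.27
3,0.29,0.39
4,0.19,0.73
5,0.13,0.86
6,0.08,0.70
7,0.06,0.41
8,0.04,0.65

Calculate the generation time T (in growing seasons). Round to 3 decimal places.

lx·mx: 0, 0, 0.1134, 0.1131, 0.1387, 0.1118, 0.056, 0.0246, 0.026 → R0 = 0.5836
x·lx·mx: 0, 0, 0.2268, 0.3393, 0.5548, 0.559, 0.336, 0.1722, 0.208 → Σ = 2.3961
T = 2.3961 / 0.5836 = 4.105723… → 4.106

4.106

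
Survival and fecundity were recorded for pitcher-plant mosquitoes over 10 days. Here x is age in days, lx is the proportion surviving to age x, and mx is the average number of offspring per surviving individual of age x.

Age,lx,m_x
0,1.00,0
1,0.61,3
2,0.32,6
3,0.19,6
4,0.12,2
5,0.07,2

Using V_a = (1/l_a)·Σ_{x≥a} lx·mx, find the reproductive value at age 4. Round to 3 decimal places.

lx·mx for x ≥ 4: 0.24, 0.14 → sum = 0.38
V_4 = 0.38 / l_4 = 0.38 / 0.12 = 3.166667… → 3.167

3.167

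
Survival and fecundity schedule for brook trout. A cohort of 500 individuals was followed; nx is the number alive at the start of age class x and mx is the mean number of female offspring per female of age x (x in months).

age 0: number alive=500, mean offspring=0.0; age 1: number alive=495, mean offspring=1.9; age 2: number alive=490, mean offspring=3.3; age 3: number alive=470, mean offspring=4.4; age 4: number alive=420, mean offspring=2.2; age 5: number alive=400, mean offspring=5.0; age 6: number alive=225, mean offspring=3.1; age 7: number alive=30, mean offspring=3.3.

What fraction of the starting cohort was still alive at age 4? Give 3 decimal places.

l_4 = n_4/n_0 = 420/500 = 0.84 → 0.840

0.840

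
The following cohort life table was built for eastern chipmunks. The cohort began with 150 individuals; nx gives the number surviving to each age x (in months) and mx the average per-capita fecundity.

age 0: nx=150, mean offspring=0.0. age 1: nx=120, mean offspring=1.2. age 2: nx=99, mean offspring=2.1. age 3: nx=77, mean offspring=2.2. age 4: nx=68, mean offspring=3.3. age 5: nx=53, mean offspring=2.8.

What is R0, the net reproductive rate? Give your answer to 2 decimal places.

5.96

lx = nx/n0 = nx/150: 1, 0.8, 0.66, 0.51333…, 0.45333…, 0.35333…
lx·mx by age: 0, 0.96, 1.386, 1.129333…, 1.496…, 0.989333…
R0 = Σ lx·mx = 5.960667… → 5.96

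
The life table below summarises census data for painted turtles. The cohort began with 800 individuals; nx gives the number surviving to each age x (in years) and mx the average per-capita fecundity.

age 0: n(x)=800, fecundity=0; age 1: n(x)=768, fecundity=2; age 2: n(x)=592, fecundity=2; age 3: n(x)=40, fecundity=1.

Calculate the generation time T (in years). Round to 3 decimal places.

1.458

lx = nx/n0 = nx/800: 1, 0.96, 0.74, 0.05
lx·mx: 0, 1.92, 1.48, 0.05 → R0 = 3.45
x·lx·mx: 0, 1.92, 2.96, 0.15 → Σ = 5.03
T = 5.03 / 3.45 = 1.457971… → 1.458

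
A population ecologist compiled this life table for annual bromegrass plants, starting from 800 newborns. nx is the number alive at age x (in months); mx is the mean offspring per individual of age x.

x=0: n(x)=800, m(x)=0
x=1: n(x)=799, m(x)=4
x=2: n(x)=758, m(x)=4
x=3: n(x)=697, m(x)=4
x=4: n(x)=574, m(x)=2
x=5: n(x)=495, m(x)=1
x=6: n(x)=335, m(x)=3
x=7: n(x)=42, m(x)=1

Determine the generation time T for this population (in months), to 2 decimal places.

2.65

lx = nx/n0 = nx/800: 1, 0.99875, 0.9475, 0.87125, 0.7175, 0.61875, 0.41875, 0.0525
lx·mx: 0, 3.995, 3.79, 3.485, 1.435, 0.61875, 1.25625, 0.0525 → R0 = 14.6325
x·lx·mx: 0, 3.995, 7.58, 10.455, 5.74, 3.09375, 7.5375, 0.3675 → Σ = 38.76875
T = 38.76875 / 14.6325 = 2.649496… → 2.65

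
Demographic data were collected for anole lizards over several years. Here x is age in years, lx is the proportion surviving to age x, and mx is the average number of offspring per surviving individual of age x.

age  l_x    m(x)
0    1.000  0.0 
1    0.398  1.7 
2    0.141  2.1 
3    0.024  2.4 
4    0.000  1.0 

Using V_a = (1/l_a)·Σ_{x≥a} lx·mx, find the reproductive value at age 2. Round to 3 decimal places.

2.509

lx·mx for x ≥ 2: 0.2961, 0.0576, 0 → sum = 0.3537
V_2 = 0.3537 / l_2 = 0.3537 / 0.141 = 2.508511… → 2.509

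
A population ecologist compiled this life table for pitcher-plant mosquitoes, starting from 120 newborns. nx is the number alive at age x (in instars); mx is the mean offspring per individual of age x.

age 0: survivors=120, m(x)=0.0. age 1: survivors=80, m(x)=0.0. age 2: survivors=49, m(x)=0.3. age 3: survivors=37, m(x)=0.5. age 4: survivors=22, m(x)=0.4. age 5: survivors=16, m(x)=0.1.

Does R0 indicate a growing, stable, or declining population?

lx = nx/n0 = nx/120: 1, 0.66667…, 0.40833…, 0.30833…, 0.18333…, 0.13333…
R0 = Σ lx·mx = 0 + 0 + 0.1225… + 0.154167… + 0.073333… + 0.013333… = 0.363333…
R0 < 1, so the population is declining.

declining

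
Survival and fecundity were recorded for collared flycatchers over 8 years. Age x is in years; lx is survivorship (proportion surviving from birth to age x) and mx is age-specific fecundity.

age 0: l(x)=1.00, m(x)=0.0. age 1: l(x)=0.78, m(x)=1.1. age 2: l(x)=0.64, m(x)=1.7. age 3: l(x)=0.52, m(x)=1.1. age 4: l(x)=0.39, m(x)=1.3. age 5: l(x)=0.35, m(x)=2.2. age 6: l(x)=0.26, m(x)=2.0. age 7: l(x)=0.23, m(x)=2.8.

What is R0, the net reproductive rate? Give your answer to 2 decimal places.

lx·mx by age: 0, 0.858, 1.088, 0.572, 0.507, 0.77, 0.52, 0.644
R0 = Σ lx·mx = 4.959 → 4.96

4.96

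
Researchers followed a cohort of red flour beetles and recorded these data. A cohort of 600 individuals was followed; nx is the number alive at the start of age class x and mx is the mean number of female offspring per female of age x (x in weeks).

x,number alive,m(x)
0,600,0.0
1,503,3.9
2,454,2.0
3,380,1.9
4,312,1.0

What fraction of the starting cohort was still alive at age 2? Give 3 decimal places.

l_2 = n_2/n_0 = 454/600 = 0.756667… → 0.757

0.757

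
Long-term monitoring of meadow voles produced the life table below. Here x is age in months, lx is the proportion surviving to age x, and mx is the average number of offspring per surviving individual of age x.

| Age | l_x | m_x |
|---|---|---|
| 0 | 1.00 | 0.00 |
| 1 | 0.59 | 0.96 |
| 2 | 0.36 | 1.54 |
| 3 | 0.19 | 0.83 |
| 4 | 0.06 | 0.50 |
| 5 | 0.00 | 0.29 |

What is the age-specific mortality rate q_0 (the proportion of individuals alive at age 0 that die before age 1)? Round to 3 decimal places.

0.410

q_0 = (l_0 − l_1) / l_0 = (1 − 0.59) / 1
     = 0.41 / 1 = 0.41 → 0.410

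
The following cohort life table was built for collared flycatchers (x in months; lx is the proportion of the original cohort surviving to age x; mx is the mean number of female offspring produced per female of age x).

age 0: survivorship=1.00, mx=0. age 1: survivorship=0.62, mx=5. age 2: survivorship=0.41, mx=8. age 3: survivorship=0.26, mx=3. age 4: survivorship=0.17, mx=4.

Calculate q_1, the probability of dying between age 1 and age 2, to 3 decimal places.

0.339

q_1 = (l_1 − l_2) / l_1 = (0.62 − 0.41) / 0.62
     = 0.21 / 0.62 = 0.33871… → 0.339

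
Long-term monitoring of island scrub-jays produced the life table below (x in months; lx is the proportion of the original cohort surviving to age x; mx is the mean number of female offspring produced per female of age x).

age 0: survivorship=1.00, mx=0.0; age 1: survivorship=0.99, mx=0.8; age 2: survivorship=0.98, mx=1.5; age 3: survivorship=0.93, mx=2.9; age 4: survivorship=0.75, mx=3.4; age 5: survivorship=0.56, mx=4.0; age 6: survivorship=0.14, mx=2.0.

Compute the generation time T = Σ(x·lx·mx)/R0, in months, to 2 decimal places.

lx·mx: 0, 0.792, 1.47, 2.697, 2.55, 2.24, 0.28 → R0 = 10.029
x·lx·mx: 0, 0.792, 2.94, 8.091, 10.2, 11.2, 1.68 → Σ = 34.903
T = 34.903 / 10.029 = 3.480207… → 3.48

3.48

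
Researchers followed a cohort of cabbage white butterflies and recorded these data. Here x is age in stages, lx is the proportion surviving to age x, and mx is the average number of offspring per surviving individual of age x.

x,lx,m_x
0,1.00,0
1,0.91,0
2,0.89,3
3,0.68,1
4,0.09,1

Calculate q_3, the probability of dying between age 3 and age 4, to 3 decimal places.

q_3 = (l_3 − l_4) / l_3 = (0.68 − 0.09) / 0.68
     = 0.59 / 0.68 = 0.867647… → 0.868

0.868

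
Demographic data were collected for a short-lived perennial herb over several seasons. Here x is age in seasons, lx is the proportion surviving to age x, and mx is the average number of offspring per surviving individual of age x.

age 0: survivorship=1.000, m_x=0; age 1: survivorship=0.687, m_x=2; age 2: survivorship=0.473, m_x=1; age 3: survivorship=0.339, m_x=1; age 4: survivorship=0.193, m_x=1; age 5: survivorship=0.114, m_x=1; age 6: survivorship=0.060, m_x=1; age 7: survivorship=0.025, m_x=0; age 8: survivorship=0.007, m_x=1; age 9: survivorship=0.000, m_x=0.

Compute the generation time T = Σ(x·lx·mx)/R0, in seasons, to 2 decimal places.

lx·mx: 0, 1.374, 0.473, 0.339, 0.193, 0.114, 0.06, 0, 0.007, 0 → R0 = 2.56
x·lx·mx: 0, 1.374, 0.946, 1.017, 0.772, 0.57, 0.36, 0, 0.056, 0 → Σ = 5.095
T = 5.095 / 2.56 = 1.990234… → 1.99

1.99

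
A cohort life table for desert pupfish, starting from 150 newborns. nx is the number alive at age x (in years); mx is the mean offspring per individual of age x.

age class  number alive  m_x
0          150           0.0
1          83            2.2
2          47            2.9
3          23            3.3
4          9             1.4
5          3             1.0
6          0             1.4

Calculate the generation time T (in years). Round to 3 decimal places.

1.823

lx = nx/n0 = nx/150: 1, 0.55333…, 0.31333…, 0.15333…, 0.06, 0.02, 0
lx·mx: 0, 1.217333…, 0.908667…, 0.506…, 0.084, 0.02, 0 → R0 = 2.736…
x·lx·mx: 0, 1.217333…, 1.817333…, 1.518…, 0.336, 0.1, 0 → Σ = 4.988667…
T = 4.988667… / 2.736… = 1.823343… → 1.823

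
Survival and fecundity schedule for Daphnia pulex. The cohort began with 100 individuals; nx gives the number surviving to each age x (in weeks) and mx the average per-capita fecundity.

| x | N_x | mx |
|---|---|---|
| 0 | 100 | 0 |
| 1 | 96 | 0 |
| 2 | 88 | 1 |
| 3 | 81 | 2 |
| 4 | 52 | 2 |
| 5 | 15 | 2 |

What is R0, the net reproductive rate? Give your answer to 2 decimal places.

3.84

lx = nx/n0 = nx/100: 1, 0.96, 0.88, 0.81, 0.52, 0.15
lx·mx by age: 0, 0, 0.88, 1.62, 1.04, 0.3
R0 = Σ lx·mx = 3.84 → 3.84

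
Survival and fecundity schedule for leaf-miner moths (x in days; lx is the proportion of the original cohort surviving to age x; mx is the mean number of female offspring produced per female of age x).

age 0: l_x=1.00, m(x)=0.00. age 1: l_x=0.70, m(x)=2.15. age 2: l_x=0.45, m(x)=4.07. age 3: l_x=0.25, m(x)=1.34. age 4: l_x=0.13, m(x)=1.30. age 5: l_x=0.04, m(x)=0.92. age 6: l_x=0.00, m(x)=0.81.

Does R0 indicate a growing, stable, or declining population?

growing

R0 = Σ lx·mx = 0 + 1.505 + 1.8315 + 0.335 + 0.169 + 0.0368 + 0 = 3.8773
R0 > 1, so the population is growing.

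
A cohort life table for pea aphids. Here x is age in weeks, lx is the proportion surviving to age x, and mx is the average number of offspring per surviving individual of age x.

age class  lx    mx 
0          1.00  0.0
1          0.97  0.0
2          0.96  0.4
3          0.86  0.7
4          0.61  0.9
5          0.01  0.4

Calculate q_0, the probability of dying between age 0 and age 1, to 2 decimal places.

q_0 = (l_0 − l_1) / l_0 = (1 − 0.97) / 1
     = 0.03 / 1 = 0.03 → 0.03

0.03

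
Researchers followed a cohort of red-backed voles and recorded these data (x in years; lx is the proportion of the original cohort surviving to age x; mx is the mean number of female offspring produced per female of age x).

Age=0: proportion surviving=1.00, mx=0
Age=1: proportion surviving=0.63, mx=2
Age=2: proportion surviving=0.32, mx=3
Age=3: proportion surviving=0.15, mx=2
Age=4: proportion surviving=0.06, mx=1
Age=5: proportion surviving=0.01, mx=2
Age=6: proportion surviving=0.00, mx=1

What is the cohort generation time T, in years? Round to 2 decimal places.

lx·mx: 0, 1.26, 0.96, 0.3, 0.06, 0.02, 0 → R0 = 2.6
x·lx·mx: 0, 1.26, 1.92, 0.9, 0.24, 0.1, 0 → Σ = 4.42
T = 4.42 / 2.6 = 1.7 → 1.70

1.70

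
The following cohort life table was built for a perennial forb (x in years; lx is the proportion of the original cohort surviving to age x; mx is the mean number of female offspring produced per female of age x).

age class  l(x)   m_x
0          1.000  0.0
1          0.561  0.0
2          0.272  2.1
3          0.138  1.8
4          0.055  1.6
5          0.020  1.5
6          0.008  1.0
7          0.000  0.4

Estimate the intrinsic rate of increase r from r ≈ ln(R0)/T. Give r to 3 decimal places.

R0 = Σ lx·mx = 0 + 0 + 0.5712 + 0.2484 + 0.088 + 0.03 + 0.008 + 0 = 0.9456
Σ x·lx·mx = 2.4376; T = 2.4376/0.9456 = 2.57783…
r ≈ ln(R0)/T = ln(0.9456)/2.57783… = -0.0217… → -0.022

-0.022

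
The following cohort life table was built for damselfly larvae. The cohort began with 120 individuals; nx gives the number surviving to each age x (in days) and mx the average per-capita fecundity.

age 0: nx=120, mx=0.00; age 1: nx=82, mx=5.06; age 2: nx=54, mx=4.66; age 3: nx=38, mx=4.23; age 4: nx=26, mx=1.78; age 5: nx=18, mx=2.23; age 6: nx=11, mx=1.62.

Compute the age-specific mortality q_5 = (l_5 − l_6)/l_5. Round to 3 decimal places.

lx = nx/n0 = nx/120: 1, 0.68333…, 0.45, 0.31667…, 0.21667…, 0.15, 0.09167…
q_5 = (l_5 − l_6) / l_5 = (0.15 − 0.091667…) / 0.15
     = 0.058333… / 0.15 = 0.388889… → 0.389

0.389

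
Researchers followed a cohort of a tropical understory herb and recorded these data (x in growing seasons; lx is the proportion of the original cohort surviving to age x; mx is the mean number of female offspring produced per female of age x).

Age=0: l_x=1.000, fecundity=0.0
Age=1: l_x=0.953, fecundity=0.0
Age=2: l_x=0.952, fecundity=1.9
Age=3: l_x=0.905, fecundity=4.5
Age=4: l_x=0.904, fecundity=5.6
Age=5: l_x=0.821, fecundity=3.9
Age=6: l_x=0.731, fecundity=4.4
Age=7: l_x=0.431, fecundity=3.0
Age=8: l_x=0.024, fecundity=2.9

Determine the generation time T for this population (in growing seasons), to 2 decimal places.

4.33

lx·mx: 0, 0, 1.8088, 4.0725, 5.0624, 3.2019, 3.2164, 1.293, 0.0696 → R0 = 18.7246
x·lx·mx: 0, 0, 3.6176, 12.2175, 20.2496, 16.0095, 19.2984, 9.051, 0.5568 → Σ = 81.0004
T = 81.0004 / 18.7246 = 4.325881… → 4.33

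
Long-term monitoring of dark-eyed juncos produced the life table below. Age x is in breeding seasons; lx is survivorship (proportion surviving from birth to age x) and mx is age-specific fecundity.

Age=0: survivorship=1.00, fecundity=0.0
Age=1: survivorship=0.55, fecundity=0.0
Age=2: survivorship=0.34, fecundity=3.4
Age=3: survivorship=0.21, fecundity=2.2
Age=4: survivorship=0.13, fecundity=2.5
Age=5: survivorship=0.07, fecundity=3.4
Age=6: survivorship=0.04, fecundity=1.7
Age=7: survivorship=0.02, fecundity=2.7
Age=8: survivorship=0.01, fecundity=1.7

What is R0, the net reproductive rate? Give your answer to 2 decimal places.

2.32

lx·mx by age: 0, 0, 1.156, 0.462, 0.325, 0.238, 0.068, 0.054, 0.017
R0 = Σ lx·mx = 2.32 → 2.32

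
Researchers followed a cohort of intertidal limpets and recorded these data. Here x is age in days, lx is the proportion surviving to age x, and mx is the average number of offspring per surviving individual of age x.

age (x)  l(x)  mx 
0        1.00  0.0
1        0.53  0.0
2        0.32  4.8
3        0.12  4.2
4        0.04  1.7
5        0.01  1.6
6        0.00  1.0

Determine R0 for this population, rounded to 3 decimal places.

lx·mx by age: 0, 0, 1.536, 0.504, 0.068, 0.016, 0
R0 = Σ lx·mx = 2.124 → 2.124

2.124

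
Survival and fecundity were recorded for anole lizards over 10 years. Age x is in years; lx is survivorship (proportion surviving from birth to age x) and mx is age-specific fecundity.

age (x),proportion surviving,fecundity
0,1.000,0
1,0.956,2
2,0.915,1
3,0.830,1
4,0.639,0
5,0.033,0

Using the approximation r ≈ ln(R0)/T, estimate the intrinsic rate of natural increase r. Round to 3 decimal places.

R0 = Σ lx·mx = 0 + 1.912 + 0.915 + 0.83 + 0 + 0 = 3.657
Σ x·lx·mx = 6.232; T = 6.232/3.657 = 1.70413…
r ≈ ln(R0)/T = ln(3.657)/1.70413… = 0.76088… → 0.761

0.761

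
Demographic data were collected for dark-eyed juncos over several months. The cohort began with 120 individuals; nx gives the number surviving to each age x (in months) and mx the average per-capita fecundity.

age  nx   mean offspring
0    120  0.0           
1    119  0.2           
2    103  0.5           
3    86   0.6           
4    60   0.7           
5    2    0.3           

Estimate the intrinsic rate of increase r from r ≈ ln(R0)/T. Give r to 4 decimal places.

0.1293

lx = nx/n0 = nx/120: 1, 0.99167…, 0.85833…, 0.71667…, 0.5, 0.01667…
R0 = Σ lx·mx = 0 + 0.19833… + 0.42917… + 0.43… + 0.35 + 0.005… = 1.4125…
Σ x·lx·mx = 3.771667…; T = 3.771667…/1.4125… = 2.67021…
r ≈ ln(R0)/T = ln(1.4125…)/2.67021… = 0.129339… → 0.1293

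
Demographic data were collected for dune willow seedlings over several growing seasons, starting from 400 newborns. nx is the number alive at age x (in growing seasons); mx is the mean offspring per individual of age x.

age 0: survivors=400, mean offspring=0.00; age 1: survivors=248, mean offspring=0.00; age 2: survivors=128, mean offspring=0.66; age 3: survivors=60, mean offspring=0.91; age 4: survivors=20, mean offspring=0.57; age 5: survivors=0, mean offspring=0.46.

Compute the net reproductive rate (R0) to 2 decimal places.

0.38

lx = nx/n0 = nx/400: 1, 0.62, 0.32, 0.15, 0.05, 0
lx·mx by age: 0, 0, 0.2112, 0.1365, 0.0285, 0
R0 = Σ lx·mx = 0.3762 → 0.38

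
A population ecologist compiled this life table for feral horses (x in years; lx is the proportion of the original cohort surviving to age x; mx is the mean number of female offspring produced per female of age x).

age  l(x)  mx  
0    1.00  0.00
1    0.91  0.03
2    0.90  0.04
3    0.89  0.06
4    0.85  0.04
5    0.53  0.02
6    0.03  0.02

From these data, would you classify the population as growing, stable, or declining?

declining

R0 = Σ lx·mx = 0 + 0.0273 + 0.036 + 0.0534 + 0.034 + 0.0106 + 0.0006 = 0.1619
R0 < 1, so the population is declining.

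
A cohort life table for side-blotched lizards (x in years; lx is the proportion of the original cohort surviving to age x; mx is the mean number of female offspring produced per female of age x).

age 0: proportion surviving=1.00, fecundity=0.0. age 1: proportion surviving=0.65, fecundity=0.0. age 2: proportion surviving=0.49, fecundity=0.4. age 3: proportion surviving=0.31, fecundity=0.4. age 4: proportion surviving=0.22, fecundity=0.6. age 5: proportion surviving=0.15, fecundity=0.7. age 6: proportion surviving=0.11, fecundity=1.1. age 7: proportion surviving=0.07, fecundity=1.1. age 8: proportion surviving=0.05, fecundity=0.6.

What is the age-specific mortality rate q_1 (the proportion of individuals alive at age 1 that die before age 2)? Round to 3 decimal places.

0.246

q_1 = (l_1 − l_2) / l_1 = (0.65 − 0.49) / 0.65
     = 0.16 / 0.65 = 0.246154… → 0.246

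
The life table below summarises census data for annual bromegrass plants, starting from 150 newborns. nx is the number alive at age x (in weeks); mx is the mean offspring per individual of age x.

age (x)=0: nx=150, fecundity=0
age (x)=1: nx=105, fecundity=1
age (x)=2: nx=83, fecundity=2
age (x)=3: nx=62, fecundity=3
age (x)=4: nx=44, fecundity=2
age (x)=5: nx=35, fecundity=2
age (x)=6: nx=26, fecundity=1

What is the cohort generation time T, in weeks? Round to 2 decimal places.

lx = nx/n0 = nx/150: 1, 0.7, 0.55333…, 0.41333…, 0.29333…, 0.23333…, 0.17333…
lx·mx: 0, 0.7, 1.106667…, 1.24…, 0.586667…, 0.466667…, 0.173333… → R0 = 4.273333…
x·lx·mx: 0, 0.7, 2.213333…, 3.72…, 2.346667…, 2.333333…, 1.04… → Σ = 12.353333…
T = 12.353333… / 4.273333… = 2.890796… → 2.89

2.89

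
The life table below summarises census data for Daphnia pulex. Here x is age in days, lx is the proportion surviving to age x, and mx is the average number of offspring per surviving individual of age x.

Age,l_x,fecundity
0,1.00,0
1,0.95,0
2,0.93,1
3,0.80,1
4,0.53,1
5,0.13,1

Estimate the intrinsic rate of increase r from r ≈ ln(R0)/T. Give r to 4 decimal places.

R0 = Σ lx·mx = 0 + 0 + 0.93 + 0.8 + 0.53 + 0.13 = 2.39
Σ x·lx·mx = 7.03; T = 7.03/2.39 = 2.94142…
r ≈ ln(R0)/T = ln(2.39)/2.94142… = 0.296215… → 0.2962

0.2962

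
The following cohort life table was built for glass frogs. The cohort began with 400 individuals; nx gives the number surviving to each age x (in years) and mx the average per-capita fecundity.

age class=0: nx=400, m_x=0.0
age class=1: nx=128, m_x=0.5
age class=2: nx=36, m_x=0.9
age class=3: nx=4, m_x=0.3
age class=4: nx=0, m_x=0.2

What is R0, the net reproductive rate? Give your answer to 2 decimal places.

0.24

lx = nx/n0 = nx/400: 1, 0.32, 0.09, 0.01, 0
lx·mx by age: 0, 0.16, 0.081, 0.003, 0
R0 = Σ lx·mx = 0.244 → 0.24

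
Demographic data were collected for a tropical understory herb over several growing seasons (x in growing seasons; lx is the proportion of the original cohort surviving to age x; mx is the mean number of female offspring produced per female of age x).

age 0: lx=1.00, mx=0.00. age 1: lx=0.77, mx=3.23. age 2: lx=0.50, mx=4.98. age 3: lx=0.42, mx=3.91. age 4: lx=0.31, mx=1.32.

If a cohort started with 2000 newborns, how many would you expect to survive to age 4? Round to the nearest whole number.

620

Expected survivors = N0 · l_4 = 2000 × 0.31 = 620 → 620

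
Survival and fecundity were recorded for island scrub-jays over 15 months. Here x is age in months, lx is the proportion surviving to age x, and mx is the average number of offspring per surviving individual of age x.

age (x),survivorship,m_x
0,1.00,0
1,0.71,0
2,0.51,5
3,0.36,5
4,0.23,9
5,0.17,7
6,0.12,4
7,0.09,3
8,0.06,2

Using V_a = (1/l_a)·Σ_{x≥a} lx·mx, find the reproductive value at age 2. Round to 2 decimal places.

lx·mx for x ≥ 2: 2.55, 1.8, 2.07, 1.19, 0.48, 0.27, 0.12 → sum = 8.48
V_2 = 8.48 / l_2 = 8.48 / 0.51 = 16.627451… → 16.63

16.63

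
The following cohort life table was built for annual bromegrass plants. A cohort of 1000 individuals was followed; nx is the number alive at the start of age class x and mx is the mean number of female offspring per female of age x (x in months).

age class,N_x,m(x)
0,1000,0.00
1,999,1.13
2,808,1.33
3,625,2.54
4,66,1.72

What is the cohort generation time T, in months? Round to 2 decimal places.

lx = nx/n0 = nx/1000: 1, 0.999, 0.808, 0.625, 0.066
lx·mx: 0, 1.12887, 1.07464, 1.5875, 0.11352 → R0 = 3.90453
x·lx·mx: 0, 1.12887, 2.14928, 4.7625, 0.45408 → Σ = 8.49473
T = 8.49473 / 3.90453 = 2.175609… → 2.18

2.18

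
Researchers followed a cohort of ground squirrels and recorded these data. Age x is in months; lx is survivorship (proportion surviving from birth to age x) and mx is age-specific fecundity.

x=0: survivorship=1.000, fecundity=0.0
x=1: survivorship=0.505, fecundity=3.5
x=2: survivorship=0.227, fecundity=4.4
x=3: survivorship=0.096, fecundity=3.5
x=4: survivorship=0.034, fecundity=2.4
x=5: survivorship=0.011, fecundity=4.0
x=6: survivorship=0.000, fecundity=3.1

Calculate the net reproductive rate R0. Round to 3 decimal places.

3.228

lx·mx by age: 0, 1.7675, 0.9988, 0.336, 0.0816, 0.044, 0
R0 = Σ lx·mx = 3.2279 → 3.228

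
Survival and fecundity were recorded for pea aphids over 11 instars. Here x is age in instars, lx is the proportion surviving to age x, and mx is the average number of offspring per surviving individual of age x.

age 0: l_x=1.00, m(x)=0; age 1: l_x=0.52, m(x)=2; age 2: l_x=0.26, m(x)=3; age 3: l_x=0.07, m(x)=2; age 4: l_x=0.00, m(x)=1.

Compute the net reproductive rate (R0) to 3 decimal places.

lx·mx by age: 0, 1.04, 0.78, 0.14, 0
R0 = Σ lx·mx = 1.96 → 1.960

1.960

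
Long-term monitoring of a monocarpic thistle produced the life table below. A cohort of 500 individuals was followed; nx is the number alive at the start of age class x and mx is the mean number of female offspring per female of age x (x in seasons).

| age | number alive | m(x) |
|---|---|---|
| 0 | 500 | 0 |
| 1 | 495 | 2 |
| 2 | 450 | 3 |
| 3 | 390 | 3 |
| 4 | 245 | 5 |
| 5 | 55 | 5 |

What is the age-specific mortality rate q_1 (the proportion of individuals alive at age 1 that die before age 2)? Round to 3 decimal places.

lx = nx/n0 = nx/500: 1, 0.99, 0.9, 0.78, 0.49, 0.11
q_1 = (l_1 − l_2) / l_1 = (0.99 − 0.9) / 0.99
     = 0.09 / 0.99 = 0.090909… → 0.091

0.091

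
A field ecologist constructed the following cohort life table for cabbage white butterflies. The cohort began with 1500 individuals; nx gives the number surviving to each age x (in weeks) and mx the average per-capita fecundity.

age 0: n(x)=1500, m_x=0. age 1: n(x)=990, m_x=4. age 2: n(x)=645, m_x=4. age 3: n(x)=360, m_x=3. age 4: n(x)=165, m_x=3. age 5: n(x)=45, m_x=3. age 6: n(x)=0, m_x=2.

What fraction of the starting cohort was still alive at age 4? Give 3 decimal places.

0.110

l_4 = n_4/n_0 = 165/1500 = 0.11 → 0.110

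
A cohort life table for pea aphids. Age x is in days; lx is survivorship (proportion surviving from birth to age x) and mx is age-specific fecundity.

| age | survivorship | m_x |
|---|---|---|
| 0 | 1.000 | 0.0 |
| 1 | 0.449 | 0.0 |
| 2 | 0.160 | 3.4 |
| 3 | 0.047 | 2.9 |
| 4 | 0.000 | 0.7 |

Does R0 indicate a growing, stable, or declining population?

declining

R0 = Σ lx·mx = 0 + 0 + 0.544 + 0.1363 + 0 = 0.6803
R0 < 1, so the population is declining.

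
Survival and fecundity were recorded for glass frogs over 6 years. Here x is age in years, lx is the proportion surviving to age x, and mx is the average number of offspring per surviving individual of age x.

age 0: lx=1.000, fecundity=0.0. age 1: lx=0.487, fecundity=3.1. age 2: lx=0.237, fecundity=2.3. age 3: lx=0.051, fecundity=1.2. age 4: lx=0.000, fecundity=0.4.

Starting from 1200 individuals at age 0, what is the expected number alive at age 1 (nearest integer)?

Expected survivors = N0 · l_1 = 1200 × 0.487 = 584.4 → 584

584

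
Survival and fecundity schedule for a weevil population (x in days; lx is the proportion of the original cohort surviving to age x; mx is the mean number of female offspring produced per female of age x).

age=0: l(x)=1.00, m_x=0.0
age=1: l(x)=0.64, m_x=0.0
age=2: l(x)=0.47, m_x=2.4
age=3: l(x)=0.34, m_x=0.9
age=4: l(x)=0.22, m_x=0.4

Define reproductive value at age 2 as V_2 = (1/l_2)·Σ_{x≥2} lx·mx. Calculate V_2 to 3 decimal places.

3.238

lx·mx for x ≥ 2: 1.128, 0.306, 0.088 → sum = 1.522
V_2 = 1.522 / l_2 = 1.522 / 0.47 = 3.238298… → 3.238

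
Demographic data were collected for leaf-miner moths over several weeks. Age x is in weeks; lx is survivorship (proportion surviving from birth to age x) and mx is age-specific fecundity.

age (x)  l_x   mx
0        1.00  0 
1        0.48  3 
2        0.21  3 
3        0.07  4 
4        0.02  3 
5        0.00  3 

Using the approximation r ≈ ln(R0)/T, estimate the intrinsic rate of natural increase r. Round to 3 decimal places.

0.561

R0 = Σ lx·mx = 0 + 1.44 + 0.63 + 0.28 + 0.06 + 0 = 2.41
Σ x·lx·mx = 3.78; T = 3.78/2.41 = 1.56846…
r ≈ ln(R0)/T = ln(2.41)/1.56846… = 0.56082… → 0.561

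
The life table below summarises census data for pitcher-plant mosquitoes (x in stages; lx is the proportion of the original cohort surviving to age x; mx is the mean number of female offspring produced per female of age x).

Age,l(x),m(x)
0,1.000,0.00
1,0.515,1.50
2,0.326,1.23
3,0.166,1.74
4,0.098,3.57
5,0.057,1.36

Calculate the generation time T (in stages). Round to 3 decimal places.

2.237

lx·mx: 0, 0.7725, 0.40098, 0.28884, 0.34986, 0.07752 → R0 = 1.8897
x·lx·mx: 0, 0.7725, 0.80196, 0.86652, 1.39944, 0.3876 → Σ = 4.22802
T = 4.22802 / 1.8897 = 2.237403… → 2.237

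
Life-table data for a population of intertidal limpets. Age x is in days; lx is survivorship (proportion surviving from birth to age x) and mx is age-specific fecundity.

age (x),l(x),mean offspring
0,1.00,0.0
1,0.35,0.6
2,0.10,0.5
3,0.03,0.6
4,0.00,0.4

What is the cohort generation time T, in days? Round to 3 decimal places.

lx·mx: 0, 0.21, 0.05, 0.018, 0 → R0 = 0.278
x·lx·mx: 0, 0.21, 0.1, 0.054, 0 → Σ = 0.364
T = 0.364 / 0.278 = 1.309353… → 1.309

1.309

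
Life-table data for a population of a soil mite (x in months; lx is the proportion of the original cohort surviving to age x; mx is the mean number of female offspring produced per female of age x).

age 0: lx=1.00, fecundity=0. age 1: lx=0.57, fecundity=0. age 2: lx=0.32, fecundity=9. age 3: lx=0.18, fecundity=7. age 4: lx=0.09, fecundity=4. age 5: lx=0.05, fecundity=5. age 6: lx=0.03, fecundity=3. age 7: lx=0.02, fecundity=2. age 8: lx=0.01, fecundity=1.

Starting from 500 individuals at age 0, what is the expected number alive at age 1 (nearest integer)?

Expected survivors = N0 · l_1 = 500 × 0.57 = 285 → 285

285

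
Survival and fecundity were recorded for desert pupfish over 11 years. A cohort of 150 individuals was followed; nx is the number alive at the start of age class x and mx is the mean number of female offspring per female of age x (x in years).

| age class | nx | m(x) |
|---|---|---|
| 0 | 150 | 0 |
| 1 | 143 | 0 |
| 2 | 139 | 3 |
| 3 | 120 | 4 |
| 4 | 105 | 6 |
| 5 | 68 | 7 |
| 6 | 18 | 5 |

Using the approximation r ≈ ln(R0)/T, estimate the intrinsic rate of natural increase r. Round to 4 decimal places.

lx = nx/n0 = nx/150: 1, 0.95333…, 0.92667…, 0.8, 0.7, 0.45333…, 0.12
R0 = Σ lx·mx = 0 + 0 + 2.78… + 3.2 + 4.2 + 3.17333… + 0.6 = 13.953333…
Σ x·lx·mx = 51.426667…; T = 51.426667…/13.953333… = 3.68562…
r ≈ ln(R0)/T = ln(13.953333…)/3.68562… = 0.715136… → 0.7151

0.7151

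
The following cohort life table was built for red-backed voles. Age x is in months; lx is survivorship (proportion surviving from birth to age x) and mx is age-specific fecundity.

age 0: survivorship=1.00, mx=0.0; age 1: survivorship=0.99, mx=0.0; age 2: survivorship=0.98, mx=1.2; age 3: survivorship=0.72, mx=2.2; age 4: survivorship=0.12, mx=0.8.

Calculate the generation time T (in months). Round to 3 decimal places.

2.622

lx·mx: 0, 0, 1.176, 1.584, 0.096 → R0 = 2.856
x·lx·mx: 0, 0, 2.352, 4.752, 0.384 → Σ = 7.488
T = 7.488 / 2.856 = 2.621849… → 2.622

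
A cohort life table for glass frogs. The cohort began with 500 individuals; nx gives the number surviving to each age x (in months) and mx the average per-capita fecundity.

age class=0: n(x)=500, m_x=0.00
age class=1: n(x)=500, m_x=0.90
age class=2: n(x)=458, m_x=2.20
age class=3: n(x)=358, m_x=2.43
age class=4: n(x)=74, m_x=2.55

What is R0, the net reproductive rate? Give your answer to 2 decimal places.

5.03

lx = nx/n0 = nx/500: 1, 1, 0.916, 0.716, 0.148
lx·mx by age: 0, 0.9, 2.0152, 1.73988, 0.3774
R0 = Σ lx·mx = 5.03248 → 5.03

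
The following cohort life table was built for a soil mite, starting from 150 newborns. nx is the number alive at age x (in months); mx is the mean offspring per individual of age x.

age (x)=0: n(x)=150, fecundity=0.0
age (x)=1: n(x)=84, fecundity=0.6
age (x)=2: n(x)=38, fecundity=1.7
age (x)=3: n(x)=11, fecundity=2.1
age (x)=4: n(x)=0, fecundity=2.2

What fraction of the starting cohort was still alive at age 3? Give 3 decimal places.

l_3 = n_3/n_0 = 11/150 = 0.073333… → 0.073

0.073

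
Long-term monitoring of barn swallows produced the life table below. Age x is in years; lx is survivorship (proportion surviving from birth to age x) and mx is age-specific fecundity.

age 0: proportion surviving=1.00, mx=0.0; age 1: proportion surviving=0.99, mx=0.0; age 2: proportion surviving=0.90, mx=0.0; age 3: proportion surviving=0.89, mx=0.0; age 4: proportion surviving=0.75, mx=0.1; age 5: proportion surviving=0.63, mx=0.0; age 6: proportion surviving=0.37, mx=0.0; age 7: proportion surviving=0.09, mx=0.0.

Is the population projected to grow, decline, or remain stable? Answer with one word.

R0 = Σ lx·mx = 0 + 0 + 0 + 0 + 0.075 + 0 + 0 + 0 = 0.075
R0 < 1, so the population is declining.

declining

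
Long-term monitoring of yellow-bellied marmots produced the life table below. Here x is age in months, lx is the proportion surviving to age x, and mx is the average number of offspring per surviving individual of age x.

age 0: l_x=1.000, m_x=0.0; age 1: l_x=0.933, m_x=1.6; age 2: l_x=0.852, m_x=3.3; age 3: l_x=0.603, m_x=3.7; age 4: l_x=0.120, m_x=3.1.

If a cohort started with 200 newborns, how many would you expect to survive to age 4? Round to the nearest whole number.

Expected survivors = N0 · l_4 = 200 × 0.120 = 24 → 24

24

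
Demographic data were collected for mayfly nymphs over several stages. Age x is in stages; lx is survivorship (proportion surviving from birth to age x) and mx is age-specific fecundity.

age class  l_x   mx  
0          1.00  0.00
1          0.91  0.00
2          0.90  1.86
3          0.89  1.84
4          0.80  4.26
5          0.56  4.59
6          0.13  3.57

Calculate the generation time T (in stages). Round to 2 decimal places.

lx·mx: 0, 0, 1.674, 1.6376, 3.408, 2.5704, 0.4641 → R0 = 9.7541
x·lx·mx: 0, 0, 3.348, 4.9128, 13.632, 12.852, 2.7846 → Σ = 37.5294
T = 37.5294 / 9.7541 = 3.847551… → 3.85

3.85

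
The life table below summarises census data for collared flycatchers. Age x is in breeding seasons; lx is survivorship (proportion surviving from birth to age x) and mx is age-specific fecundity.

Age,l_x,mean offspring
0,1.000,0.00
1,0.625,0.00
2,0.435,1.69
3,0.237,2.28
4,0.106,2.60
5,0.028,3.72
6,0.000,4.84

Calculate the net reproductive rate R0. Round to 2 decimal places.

lx·mx by age: 0, 0, 0.73515, 0.54036, 0.2756, 0.10416, 0
R0 = Σ lx·mx = 1.65527 → 1.66

1.66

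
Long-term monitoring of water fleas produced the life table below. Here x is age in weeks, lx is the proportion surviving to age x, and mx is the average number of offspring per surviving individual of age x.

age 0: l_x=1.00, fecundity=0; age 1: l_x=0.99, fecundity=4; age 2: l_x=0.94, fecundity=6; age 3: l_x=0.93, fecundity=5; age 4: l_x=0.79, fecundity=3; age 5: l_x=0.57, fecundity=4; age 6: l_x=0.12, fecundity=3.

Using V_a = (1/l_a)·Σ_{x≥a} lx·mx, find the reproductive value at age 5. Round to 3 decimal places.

4.632

lx·mx for x ≥ 5: 2.28, 0.36 → sum = 2.64
V_5 = 2.64 / l_5 = 2.64 / 0.57 = 4.631579… → 4.632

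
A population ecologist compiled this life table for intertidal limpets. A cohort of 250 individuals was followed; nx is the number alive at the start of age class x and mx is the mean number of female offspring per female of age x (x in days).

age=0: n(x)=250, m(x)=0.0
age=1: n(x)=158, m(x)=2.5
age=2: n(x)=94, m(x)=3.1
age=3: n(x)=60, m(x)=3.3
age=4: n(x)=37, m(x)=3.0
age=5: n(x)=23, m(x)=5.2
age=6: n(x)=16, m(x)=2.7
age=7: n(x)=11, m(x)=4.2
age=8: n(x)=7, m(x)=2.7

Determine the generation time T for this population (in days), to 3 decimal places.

2.737

lx = nx/n0 = nx/250: 1, 0.632, 0.376, 0.24, 0.148, 0.092, 0.064, 0.044, 0.028
lx·mx: 0, 1.58, 1.1656, 0.792, 0.444, 0.4784, 0.1728, 0.1848, 0.0756 → R0 = 4.8932
x·lx·mx: 0, 1.58, 2.3312, 2.376, 1.776, 2.392, 1.0368, 1.2936, 0.6048 → Σ = 13.3904
T = 13.3904 / 4.8932 = 2.736532… → 2.737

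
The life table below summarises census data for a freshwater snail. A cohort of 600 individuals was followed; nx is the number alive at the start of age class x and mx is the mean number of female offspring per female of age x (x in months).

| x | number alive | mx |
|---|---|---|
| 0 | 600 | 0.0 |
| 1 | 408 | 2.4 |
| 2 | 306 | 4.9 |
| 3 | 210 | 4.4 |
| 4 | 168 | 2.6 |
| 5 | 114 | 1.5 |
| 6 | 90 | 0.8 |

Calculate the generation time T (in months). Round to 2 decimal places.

lx = nx/n0 = nx/600: 1, 0.68, 0.51, 0.35, 0.28, 0.19, 0.15
lx·mx: 0, 1.632, 2.499, 1.54, 0.728, 0.285, 0.12 → R0 = 6.804
x·lx·mx: 0, 1.632, 4.998, 4.62, 2.912, 1.425, 0.72 → Σ = 16.307
T = 16.307 / 6.804 = 2.396678… → 2.40

2.40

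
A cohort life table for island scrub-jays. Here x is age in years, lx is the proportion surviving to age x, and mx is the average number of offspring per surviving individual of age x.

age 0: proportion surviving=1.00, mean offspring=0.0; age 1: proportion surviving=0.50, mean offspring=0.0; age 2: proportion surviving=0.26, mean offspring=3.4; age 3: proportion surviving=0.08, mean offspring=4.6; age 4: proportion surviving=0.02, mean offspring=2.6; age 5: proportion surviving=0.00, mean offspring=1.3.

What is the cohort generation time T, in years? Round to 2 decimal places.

lx·mx: 0, 0, 0.884, 0.368, 0.052, 0 → R0 = 1.304
x·lx·mx: 0, 0, 1.768, 1.104, 0.208, 0 → Σ = 3.08
T = 3.08 / 1.304 = 2.361963… → 2.36

2.36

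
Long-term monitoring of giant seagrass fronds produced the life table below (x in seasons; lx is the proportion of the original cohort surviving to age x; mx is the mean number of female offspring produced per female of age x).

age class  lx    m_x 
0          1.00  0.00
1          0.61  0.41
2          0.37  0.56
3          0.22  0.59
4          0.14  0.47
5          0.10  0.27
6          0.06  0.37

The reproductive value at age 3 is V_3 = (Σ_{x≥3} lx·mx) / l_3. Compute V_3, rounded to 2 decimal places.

lx·mx for x ≥ 3: 0.1298, 0.0658, 0.027, 0.0222 → sum = 0.2448
V_3 = 0.2448 / l_3 = 0.2448 / 0.22 = 1.112727… → 1.11

1.11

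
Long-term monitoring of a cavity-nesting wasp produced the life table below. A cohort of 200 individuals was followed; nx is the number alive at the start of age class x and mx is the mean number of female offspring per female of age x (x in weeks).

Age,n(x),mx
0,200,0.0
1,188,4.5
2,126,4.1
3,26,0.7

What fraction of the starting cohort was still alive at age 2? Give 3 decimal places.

l_2 = n_2/n_0 = 126/200 = 0.63 → 0.630

0.630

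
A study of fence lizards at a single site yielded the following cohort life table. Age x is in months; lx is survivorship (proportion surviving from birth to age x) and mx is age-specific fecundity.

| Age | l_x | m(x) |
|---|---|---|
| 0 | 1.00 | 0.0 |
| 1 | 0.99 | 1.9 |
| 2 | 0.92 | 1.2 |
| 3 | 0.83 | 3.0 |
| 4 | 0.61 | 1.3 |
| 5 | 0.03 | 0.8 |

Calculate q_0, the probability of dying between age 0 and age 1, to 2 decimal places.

q_0 = (l_0 − l_1) / l_0 = (1 − 0.99) / 1
     = 0.01 / 1 = 0.01 → 0.01

0.01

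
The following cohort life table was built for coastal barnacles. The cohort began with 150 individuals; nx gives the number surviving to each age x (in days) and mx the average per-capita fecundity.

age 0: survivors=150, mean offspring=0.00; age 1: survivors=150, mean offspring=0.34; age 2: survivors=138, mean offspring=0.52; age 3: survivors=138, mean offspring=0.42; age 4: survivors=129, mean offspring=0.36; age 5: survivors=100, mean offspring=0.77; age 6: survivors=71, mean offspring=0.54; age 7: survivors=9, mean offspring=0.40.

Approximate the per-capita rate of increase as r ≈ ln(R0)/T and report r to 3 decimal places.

lx = nx/n0 = nx/150: 1, 1, 0.92, 0.92, 0.86, 0.66667…, 0.47333…, 0.06
R0 = Σ lx·mx = 0 + 0.34 + 0.4784 + 0.3864 + 0.3096 + 0.51333… + 0.2556… + 0.024 = 2.307333…
Σ x·lx·mx = 7.962667…; T = 7.962667…/2.307333… = 3.45103…
r ≈ ln(R0)/T = ln(2.307333…)/3.45103… = 0.24227… → 0.242

0.242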